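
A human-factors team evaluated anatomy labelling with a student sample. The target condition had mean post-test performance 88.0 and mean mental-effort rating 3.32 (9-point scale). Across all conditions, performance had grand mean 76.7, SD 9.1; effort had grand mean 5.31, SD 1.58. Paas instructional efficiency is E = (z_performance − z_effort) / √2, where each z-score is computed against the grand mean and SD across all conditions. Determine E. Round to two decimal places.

1.77

z_performance = (88.0 − 76.7) / 9.1 = 11.3000 / 9.1 = 1.2418.
z_effort = (3.32 − 5.31) / 1.58 = -1.9900 / 1.58 = -1.2595.
z_P − z_E = 1.2418 − (-1.2595) = 2.5013.
E = 2.5013 / √2 = 2.5013 / 1.41421 = 1.7687 ≈ 1.77.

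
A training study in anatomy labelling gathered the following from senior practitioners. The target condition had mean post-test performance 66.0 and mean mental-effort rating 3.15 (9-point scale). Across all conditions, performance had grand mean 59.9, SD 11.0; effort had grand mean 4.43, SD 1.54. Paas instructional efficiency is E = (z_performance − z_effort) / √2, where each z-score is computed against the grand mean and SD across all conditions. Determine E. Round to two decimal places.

z_performance = (66.0 − 59.9) / 11.0 = 6.1000 / 11.0 = 0.5545.
z_effort = (3.15 − 4.43) / 1.54 = -1.2800 / 1.54 = -0.8312.
z_P − z_E = 0.5545 − (-0.8312) = 1.3857.
E = 1.3857 / √2 = 1.3857 / 1.41421 = 0.9798 ≈ 0.98.

0.98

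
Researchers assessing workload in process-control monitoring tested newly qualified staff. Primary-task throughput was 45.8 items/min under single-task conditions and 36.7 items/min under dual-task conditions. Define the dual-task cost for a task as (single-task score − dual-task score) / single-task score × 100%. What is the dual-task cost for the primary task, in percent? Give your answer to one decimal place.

19.9

Cost = (45.8 − 36.7) / 45.8 × 100%
     = 9.1000 / 45.8 × 100% = 19.8690%.
≈ 19.9%.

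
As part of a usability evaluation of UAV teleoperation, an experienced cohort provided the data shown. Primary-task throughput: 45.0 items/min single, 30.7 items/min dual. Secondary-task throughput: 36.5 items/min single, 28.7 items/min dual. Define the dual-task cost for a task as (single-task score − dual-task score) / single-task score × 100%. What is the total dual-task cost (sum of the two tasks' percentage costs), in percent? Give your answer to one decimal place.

Primary cost = (45.0 − 30.7) / 45.0 × 100% = 31.7778%.
Secondary cost = (36.5 − 28.7) / 36.5 × 100% = 21.3699%.
Total = 31.7778% + 21.3699% = 53.1477% ≈ 53.1%.

53.1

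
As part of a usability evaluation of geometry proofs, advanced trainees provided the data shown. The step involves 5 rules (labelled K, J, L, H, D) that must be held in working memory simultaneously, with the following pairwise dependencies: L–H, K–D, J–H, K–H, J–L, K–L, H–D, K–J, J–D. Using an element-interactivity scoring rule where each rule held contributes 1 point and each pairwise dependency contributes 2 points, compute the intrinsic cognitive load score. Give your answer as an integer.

Count of rules held simultaneously: 5.
Count of pairwise dependencies listed: 9.
Element contribution: 5 × 1 = 5.
Interaction contribution: 9 × 2 = 18.
Intrinsic load = 5 + 18 = 23.

23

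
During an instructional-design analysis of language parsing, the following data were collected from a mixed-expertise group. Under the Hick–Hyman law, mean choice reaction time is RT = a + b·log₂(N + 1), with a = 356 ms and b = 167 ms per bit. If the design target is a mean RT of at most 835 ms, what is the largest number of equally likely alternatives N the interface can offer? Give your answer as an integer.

6

Set 356 + 167·log₂(N + 1) ≤ 835.
log₂(N + 1) ≤ (835 − 356) / 167 = 2.8683.
N + 1 ≤ 2^2.8683 = 7.3020.
N ≤ 6.3020, so the largest integer N is 6.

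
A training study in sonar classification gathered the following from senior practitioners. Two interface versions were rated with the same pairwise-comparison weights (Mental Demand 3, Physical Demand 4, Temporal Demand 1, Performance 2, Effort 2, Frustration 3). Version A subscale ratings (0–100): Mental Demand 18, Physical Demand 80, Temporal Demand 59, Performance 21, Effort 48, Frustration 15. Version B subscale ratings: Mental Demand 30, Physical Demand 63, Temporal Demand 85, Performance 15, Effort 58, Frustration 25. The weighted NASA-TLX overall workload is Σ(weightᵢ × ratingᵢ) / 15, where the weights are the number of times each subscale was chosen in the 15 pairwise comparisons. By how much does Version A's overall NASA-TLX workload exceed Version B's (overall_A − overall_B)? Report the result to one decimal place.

-2.1

Version A weighted sum = 3·18 + 4·80 + 1·59 + 2·21 + 2·48 + 3·15 = 54 + 320 + 59 + 42 + 96 + 45 = 616; overall_A = 616/15 = 41.0667.
Version B weighted sum = 3·30 + 4·63 + 1·85 + 2·15 + 2·58 + 3·25 = 90 + 252 + 85 + 30 + 116 + 75 = 648; overall_B = 648/15 = 43.2000.
Difference = 41.0667 − 43.2000 = -2.1333 ≈ -2.1.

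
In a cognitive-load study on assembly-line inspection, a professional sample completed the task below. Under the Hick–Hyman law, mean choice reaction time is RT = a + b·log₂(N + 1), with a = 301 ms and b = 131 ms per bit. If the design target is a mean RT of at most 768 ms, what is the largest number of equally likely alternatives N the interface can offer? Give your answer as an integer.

Set 301 + 131·log₂(N + 1) ≤ 768.
log₂(N + 1) ≤ (768 − 301) / 131 = 3.5649.
N + 1 ≤ 2^3.5649 = 11.8343.
N ≤ 10.8343, so the largest integer N is 10.

10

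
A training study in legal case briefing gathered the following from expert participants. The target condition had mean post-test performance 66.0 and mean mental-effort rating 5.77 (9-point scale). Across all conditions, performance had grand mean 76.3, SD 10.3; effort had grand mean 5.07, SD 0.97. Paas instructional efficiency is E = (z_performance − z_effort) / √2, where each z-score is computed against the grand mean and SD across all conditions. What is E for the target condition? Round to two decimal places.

z_performance = (66.0 − 76.3) / 10.3 = -10.3000 / 10.3 = -1.0000.
z_effort = (5.77 − 5.07) / 0.97 = 0.7000 / 0.97 = 0.7216.
z_P − z_E = -1.0000 − 0.7216 = -1.7216.
E = -1.7216 / √2 = -1.7216 / 1.41421 = -1.2174 ≈ -1.22.

-1.22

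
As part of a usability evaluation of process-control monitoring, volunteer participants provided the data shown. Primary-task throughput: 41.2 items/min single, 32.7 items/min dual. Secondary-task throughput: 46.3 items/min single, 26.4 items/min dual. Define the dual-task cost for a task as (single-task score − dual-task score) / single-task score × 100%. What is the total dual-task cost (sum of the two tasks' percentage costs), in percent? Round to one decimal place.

Primary cost = (41.2 − 32.7) / 41.2 × 100% = 20.6311%.
Secondary cost = (46.3 − 26.4) / 46.3 × 100% = 42.9806%.
Total = 20.6311% + 42.9806% = 63.6117% ≈ 63.6%.

63.6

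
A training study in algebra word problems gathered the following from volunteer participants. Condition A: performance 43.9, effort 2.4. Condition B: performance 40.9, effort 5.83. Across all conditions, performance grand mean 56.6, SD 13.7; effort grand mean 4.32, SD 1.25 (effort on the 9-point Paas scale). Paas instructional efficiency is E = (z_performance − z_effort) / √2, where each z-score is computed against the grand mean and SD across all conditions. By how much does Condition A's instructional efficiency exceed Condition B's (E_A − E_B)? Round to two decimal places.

Condition A: z_P = (43.9 − 56.6)/13.7 = -0.9270; z_E = (2.4 − 4.32)/1.25 = -1.5360; E_A = (-0.9270 − (-1.5360))/√2 = 0.4306.
Condition B: z_P = (40.9 − 56.6)/13.7 = -1.1460; z_E = (5.83 − 4.32)/1.25 = 1.2080; E_B = (-1.1460 − 1.2080)/√2 = -1.6645.
E_A − E_B = 0.4306 − (-1.6645) = 2.0951 ≈ 2.10.

2.10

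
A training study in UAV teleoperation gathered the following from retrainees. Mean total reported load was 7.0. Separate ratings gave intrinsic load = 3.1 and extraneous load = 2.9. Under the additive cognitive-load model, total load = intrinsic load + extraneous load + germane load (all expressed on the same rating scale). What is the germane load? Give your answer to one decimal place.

germane load = total − intrinsic − extraneous
             = 7.0 − 3.1 − 2.9 = 1.0.

1.0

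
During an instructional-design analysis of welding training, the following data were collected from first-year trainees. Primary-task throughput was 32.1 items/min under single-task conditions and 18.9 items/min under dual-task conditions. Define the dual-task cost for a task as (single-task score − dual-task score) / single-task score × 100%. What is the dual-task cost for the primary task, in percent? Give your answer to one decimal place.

Cost = (32.1 − 18.9) / 32.1 × 100%
     = 13.2000 / 32.1 × 100% = 41.1215%.
≈ 41.1%.

41.1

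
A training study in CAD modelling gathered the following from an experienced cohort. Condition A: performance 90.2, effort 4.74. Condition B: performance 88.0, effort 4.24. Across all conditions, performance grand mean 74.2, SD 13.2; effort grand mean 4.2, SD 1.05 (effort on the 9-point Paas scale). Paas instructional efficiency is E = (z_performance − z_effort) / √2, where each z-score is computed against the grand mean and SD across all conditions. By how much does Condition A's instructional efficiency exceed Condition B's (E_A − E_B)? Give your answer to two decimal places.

Condition A: z_P = (90.2 − 74.2)/13.2 = 1.2121; z_E = (4.74 − 4.2)/1.05 = 0.5143; E_A = (1.2121 − 0.5143)/√2 = 0.4934.
Condition B: z_P = (88.0 − 74.2)/13.2 = 1.0455; z_E = (4.24 − 4.2)/1.05 = 0.0381; E_B = (1.0455 − 0.0381)/√2 = 0.7123.
E_A − E_B = 0.4934 − 0.7123 = -0.2189 ≈ -0.22.

-0.22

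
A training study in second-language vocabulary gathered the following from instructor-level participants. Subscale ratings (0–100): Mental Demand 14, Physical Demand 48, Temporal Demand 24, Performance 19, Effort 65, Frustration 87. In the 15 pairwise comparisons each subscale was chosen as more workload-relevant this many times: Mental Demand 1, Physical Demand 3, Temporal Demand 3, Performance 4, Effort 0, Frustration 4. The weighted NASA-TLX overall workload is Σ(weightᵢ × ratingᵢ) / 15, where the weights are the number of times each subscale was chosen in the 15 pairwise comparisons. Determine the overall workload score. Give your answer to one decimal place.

The tallies are the weights (they sum to 15).
Weighted sum = 1·14 + 3·48 + 3·24 + 4·19 + 0·65 + 4·87
            = 14 + 144 + 72 + 76 + 0 + 348 = 654.
Overall workload = 654 / 15 = 43.6000 ≈ 43.6.

43.6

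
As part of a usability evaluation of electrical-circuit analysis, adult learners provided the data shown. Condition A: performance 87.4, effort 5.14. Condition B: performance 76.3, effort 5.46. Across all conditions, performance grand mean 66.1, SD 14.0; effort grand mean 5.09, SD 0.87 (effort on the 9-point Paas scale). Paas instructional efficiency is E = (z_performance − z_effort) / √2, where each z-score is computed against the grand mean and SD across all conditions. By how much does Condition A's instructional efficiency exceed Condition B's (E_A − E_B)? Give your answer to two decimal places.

Condition A: z_P = (87.4 − 66.1)/14.0 = 1.5214; z_E = (5.14 − 5.09)/0.87 = 0.0575; E_A = (1.5214 − 0.0575)/√2 = 1.0351.
Condition B: z_P = (76.3 − 66.1)/14.0 = 0.7286; z_E = (5.46 − 5.09)/0.87 = 0.4253; E_B = (0.7286 − 0.4253)/√2 = 0.2145.
E_A − E_B = 1.0351 − 0.2145 = 0.8206 ≈ 0.82.

0.82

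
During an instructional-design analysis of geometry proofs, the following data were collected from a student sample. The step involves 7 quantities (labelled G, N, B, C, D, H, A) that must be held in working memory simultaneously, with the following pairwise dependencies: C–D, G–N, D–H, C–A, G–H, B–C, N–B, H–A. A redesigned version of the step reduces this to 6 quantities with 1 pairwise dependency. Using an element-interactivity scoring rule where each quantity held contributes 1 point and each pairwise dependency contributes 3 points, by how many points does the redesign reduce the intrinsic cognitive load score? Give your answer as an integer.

Original: 7 × 1 + 8 × 3 = 7 + 24 = 31.
Redesigned: 6 × 1 + 1 × 3 = 6 + 3 = 9.
Reduction = 31 − 9 = 22.

22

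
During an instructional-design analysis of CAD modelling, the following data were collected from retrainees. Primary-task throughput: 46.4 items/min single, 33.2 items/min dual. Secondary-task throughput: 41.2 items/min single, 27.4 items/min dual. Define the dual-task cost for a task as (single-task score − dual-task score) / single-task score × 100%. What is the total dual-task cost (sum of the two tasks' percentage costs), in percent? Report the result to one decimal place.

Primary cost = (46.4 − 33.2) / 46.4 × 100% = 28.4483%.
Secondary cost = (41.2 − 27.4) / 41.2 × 100% = 33.4951%.
Total = 28.4483% + 33.4951% = 61.9434% ≈ 61.9%.

61.9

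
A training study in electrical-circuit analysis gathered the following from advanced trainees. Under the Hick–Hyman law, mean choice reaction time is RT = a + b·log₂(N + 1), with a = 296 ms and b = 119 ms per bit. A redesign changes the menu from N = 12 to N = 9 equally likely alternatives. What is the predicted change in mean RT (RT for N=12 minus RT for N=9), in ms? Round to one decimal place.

45.0

RT(12) = 296 + 119·log₂(13) = 296 + 119·3.7004 = 736.3476 ms.
RT(9) = 296 + 119·log₂(10) = 296 + 119·3.3219 = 691.3061 ms.
Difference = 736.3476 − 691.3061 = 45.0415 ≈ 45.0 ms.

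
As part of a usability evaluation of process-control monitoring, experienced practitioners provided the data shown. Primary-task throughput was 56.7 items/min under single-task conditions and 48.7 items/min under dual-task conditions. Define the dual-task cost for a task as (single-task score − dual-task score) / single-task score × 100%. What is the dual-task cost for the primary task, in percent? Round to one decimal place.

Cost = (56.7 − 48.7) / 56.7 × 100%
     = 8.0000 / 56.7 × 100% = 14.1093%.
≈ 14.1%.

14.1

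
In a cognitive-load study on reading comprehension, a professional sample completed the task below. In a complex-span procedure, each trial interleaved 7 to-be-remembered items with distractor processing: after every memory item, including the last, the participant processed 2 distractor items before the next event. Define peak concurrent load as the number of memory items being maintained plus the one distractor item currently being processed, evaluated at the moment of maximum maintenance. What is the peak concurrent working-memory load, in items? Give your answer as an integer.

8

Maintenance is greatest during the distractor(s) after memory item 7: all 7 memory items are being held.
One distractor item is concurrently being processed.
Peak concurrent load = 7 + 1 = 8 items.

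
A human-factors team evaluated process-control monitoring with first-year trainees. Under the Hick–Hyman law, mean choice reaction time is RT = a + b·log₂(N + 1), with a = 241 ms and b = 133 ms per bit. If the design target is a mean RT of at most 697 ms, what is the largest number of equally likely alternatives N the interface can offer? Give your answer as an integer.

9

Set 241 + 133·log₂(N + 1) ≤ 697.
log₂(N + 1) ≤ (697 − 241) / 133 = 3.4286.
N + 1 ≤ 2^3.4286 = 10.7674.
N ≤ 9.7674, so the largest integer N is 9.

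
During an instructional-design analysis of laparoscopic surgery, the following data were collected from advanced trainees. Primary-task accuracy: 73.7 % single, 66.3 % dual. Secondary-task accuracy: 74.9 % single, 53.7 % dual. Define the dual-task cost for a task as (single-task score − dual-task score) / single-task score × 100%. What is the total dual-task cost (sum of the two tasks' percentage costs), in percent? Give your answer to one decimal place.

38.3

Primary cost = (73.7 − 66.3) / 73.7 × 100% = 10.0407%.
Secondary cost = (74.9 − 53.7) / 74.9 × 100% = 28.3044%.
Total = 10.0407% + 28.3044% = 38.3451% ≈ 38.3%.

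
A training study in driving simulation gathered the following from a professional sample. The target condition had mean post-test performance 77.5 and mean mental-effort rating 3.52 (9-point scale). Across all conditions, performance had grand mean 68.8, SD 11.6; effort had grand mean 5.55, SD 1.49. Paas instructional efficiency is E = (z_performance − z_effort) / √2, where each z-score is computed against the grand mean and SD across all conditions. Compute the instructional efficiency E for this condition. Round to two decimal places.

z_performance = (77.5 − 68.8) / 11.6 = 8.7000 / 11.6 = 0.7500.
z_effort = (3.52 − 5.55) / 1.49 = -2.0300 / 1.49 = -1.3624.
z_P − z_E = 0.7500 − (-1.3624) = 2.1124.
E = 2.1124 / √2 = 2.1124 / 1.41421 = 1.4937 ≈ 1.49.

1.49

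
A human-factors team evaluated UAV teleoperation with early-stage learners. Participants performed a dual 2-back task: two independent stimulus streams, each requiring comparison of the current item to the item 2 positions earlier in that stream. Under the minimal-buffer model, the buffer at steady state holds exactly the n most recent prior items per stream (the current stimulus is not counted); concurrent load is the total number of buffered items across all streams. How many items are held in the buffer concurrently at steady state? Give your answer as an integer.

Each stream's buffer holds its 2 most recent prior items.
Two independent streams: 2 × 2 = 4 buffered items at steady state.

4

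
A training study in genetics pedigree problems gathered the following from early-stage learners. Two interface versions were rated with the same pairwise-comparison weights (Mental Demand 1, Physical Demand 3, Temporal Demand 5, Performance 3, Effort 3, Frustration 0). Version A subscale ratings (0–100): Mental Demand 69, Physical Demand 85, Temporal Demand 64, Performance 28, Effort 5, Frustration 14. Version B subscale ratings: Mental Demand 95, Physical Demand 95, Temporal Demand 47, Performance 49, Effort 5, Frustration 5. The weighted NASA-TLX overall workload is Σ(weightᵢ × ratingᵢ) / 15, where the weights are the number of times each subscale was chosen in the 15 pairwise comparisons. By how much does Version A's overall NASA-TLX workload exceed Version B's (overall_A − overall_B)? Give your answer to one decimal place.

-2.3

Version A weighted sum = 1·69 + 3·85 + 5·64 + 3·28 + 3·5 + 0·14 = 69 + 255 + 320 + 84 + 15 + 0 = 743; overall_A = 743/15 = 49.5333.
Version B weighted sum = 1·95 + 3·95 + 5·47 + 3·49 + 3·5 + 0·5 = 95 + 285 + 235 + 147 + 15 + 0 = 777; overall_B = 777/15 = 51.8000.
Difference = 49.5333 − 51.8000 = -2.2667 ≈ -2.3.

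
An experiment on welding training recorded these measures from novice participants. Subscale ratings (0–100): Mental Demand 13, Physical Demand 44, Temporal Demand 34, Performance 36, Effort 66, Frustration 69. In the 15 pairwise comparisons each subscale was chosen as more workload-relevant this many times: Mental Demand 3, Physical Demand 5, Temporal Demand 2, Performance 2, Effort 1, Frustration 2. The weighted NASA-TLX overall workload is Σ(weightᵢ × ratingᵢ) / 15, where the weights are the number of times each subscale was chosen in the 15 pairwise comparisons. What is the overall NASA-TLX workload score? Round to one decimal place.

The tallies are the weights (they sum to 15).
Weighted sum = 3·13 + 5·44 + 2·34 + 2·36 + 1·66 + 2·69
            = 39 + 220 + 68 + 72 + 66 + 138 = 603.
Overall workload = 603 / 15 = 40.2000 ≈ 40.2.

40.2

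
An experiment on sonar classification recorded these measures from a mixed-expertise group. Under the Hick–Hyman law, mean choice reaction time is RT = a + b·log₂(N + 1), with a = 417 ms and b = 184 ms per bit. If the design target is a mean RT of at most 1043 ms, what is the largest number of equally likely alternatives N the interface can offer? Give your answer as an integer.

Set 417 + 184·log₂(N + 1) ≤ 1043.
log₂(N + 1) ≤ (1043 − 417) / 184 = 3.4022.
N + 1 ≤ 2^3.4022 = 10.5722.
N ≤ 9.5722, so the largest integer N is 9.

9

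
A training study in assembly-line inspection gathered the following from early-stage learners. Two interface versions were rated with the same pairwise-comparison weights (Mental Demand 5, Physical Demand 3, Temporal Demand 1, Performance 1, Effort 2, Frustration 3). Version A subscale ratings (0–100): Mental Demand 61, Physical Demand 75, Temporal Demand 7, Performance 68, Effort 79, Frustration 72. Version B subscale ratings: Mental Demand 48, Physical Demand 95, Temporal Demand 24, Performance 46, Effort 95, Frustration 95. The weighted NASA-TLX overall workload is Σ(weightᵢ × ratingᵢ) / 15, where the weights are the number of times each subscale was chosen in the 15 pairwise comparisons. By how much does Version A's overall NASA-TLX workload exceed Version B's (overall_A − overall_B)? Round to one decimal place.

-6.1

Version A weighted sum = 5·61 + 3·75 + 1·7 + 1·68 + 2·79 + 3·72 = 305 + 225 + 7 + 68 + 158 + 216 = 979; overall_A = 979/15 = 65.2667.
Version B weighted sum = 5·48 + 3·95 + 1·24 + 1·46 + 2·95 + 3·95 = 240 + 285 + 24 + 46 + 190 + 285 = 1070; overall_B = 1070/15 = 71.3333.
Difference = 65.2667 − 71.3333 = -6.0666 ≈ -6.1.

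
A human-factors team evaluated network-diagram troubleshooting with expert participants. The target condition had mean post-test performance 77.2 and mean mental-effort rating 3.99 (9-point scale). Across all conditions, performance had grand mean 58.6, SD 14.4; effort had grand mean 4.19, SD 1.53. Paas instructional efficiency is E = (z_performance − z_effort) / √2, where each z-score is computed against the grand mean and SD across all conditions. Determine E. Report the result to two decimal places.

1.01

z_performance = (77.2 − 58.6) / 14.4 = 18.6000 / 14.4 = 1.2917.
z_effort = (3.99 − 4.19) / 1.53 = -0.2000 / 1.53 = -0.1307.
z_P − z_E = 1.2917 − (-0.1307) = 1.4224.
E = 1.4224 / √2 = 1.4224 / 1.41421 = 1.0058 ≈ 1.01.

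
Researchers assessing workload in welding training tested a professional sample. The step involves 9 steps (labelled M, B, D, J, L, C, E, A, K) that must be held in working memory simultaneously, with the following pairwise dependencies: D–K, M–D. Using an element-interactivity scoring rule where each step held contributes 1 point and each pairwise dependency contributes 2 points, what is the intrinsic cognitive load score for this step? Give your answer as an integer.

Count of steps held simultaneously: 9.
Count of pairwise dependencies listed: 2.
Element contribution: 9 × 1 = 9.
Interaction contribution: 2 × 2 = 4.
Intrinsic load = 9 + 4 = 13.

13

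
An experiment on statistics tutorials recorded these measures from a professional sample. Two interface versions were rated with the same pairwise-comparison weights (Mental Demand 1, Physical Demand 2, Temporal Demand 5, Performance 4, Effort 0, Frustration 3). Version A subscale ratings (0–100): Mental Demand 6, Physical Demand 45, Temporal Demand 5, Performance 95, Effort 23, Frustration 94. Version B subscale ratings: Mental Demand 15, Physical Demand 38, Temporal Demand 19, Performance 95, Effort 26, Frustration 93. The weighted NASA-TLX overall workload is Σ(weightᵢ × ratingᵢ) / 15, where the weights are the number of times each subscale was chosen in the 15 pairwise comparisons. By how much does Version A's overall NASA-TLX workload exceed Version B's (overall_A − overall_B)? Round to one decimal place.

-4.1

Version A weighted sum = 1·6 + 2·45 + 5·5 + 4·95 + 0·23 + 3·94 = 6 + 90 + 25 + 380 + 0 + 282 = 783; overall_A = 783/15 = 52.2000.
Version B weighted sum = 1·15 + 2·38 + 5·19 + 4·95 + 0·26 + 3·93 = 15 + 76 + 95 + 380 + 0 + 279 = 845; overall_B = 845/15 = 56.3333.
Difference = 52.2000 − 56.3333 = -4.1333 ≈ -4.1.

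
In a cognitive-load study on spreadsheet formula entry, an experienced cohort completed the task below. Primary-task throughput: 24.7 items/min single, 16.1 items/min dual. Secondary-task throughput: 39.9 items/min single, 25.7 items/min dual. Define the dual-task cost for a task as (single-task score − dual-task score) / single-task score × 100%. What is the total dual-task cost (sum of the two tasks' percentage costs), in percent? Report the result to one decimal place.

70.4

Primary cost = (24.7 − 16.1) / 24.7 × 100% = 34.8178%.
Secondary cost = (39.9 − 25.7) / 39.9 × 100% = 35.5890%.
Total = 34.8178% + 35.5890% = 70.4068% ≈ 70.4%.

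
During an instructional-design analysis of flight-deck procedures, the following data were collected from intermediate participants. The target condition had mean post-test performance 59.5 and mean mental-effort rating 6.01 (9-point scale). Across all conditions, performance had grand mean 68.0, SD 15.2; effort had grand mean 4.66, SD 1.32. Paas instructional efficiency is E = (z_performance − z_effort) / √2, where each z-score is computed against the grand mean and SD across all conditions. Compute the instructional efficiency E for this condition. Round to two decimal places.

z_performance = (59.5 − 68.0) / 15.2 = -8.5000 / 15.2 = -0.5592.
z_effort = (6.01 − 4.66) / 1.32 = 1.3500 / 1.32 = 1.0227.
z_P − z_E = -0.5592 − 1.0227 = -1.5819.
E = -1.5819 / √2 = -1.5819 / 1.41421 = -1.1186 ≈ -1.12.

-1.12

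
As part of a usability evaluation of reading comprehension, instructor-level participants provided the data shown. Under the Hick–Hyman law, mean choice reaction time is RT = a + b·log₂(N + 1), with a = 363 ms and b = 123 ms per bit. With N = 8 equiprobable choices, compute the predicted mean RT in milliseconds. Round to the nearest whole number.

log₂(8 + 1) = log₂(9) = 3.1699.
RT = 363 + 123 × 3.1699 = 363 + 389.8977 = 752.8977 ms.
≈ 753 ms.

753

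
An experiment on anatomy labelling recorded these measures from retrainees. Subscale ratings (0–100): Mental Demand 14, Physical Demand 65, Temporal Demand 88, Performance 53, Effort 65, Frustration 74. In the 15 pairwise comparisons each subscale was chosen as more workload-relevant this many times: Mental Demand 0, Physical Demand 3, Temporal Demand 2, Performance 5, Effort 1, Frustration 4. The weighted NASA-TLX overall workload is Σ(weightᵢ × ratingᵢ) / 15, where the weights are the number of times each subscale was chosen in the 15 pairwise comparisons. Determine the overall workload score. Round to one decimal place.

66.5

The tallies are the weights (they sum to 15).
Weighted sum = 0·14 + 3·65 + 2·88 + 5·53 + 1·65 + 4·74
            = 0 + 195 + 176 + 265 + 65 + 296 = 997.
Overall workload = 997 / 15 = 66.4667 ≈ 66.5.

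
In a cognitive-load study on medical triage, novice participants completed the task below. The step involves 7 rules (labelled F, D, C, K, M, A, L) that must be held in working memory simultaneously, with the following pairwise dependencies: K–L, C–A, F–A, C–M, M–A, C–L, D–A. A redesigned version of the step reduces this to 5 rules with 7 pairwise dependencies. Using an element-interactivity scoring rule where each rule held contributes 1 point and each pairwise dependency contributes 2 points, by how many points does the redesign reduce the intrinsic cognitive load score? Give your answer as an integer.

2

Original: 7 × 1 + 7 × 2 = 7 + 14 = 21.
Redesigned: 5 × 1 + 7 × 2 = 5 + 14 = 19.
Reduction = 21 − 19 = 2.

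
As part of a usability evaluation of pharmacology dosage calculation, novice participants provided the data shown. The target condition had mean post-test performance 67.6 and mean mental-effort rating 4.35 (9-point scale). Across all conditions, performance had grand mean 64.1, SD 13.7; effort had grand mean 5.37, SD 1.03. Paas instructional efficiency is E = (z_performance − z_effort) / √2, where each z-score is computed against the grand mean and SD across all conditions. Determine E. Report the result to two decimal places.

0.88

z_performance = (67.6 − 64.1) / 13.7 = 3.5000 / 13.7 = 0.2555.
z_effort = (4.35 − 5.37) / 1.03 = -1.0200 / 1.03 = -0.9903.
z_P − z_E = 0.2555 − (-0.9903) = 1.2458.
E = 1.2458 / √2 = 1.2458 / 1.41421 = 0.8809 ≈ 0.88.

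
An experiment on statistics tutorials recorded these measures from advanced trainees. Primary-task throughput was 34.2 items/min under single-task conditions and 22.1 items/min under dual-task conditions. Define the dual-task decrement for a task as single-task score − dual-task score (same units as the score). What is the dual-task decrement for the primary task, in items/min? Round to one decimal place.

Decrement = 34.2 − 22.1 = 12.1000 items/min ≈ 12.1 items/min.

12.1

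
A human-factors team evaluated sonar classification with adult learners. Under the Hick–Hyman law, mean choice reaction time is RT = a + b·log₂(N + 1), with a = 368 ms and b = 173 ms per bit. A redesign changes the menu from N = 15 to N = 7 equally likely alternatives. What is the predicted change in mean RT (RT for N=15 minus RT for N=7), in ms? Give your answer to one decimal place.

173.0

RT(15) = 368 + 173·log₂(16) = 368 + 173·4.0000 = 1060.0000 ms.
RT(7) = 368 + 173·log₂(8) = 368 + 173·3.0000 = 887.0000 ms.
Difference = 1060.0000 − 887.0000 = 173.0000 ≈ 173.0 ms.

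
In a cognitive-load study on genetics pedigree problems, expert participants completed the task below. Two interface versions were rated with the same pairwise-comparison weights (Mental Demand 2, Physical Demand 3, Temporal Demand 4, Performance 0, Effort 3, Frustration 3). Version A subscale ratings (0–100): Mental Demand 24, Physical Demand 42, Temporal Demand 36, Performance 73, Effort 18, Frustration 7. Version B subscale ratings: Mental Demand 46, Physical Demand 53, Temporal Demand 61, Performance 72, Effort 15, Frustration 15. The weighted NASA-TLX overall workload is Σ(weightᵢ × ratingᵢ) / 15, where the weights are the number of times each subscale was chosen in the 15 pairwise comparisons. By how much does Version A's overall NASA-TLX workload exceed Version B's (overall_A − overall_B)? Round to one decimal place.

-12.8

Version A weighted sum = 2·24 + 3·42 + 4·36 + 0·73 + 3·18 + 3·7 = 48 + 126 + 144 + 0 + 54 + 21 = 393; overall_A = 393/15 = 26.2000.
Version B weighted sum = 2·46 + 3·53 + 4·61 + 0·72 + 3·15 + 3·15 = 92 + 159 + 244 + 0 + 45 + 45 = 585; overall_B = 585/15 = 39.0000.
Difference = 26.2000 − 39.0000 = -12.8000 ≈ -12.8.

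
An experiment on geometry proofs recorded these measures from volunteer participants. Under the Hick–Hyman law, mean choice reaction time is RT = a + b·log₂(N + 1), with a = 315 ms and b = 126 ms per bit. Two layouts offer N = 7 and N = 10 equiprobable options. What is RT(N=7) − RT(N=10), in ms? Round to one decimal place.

RT(7) = 315 + 126·log₂(8) = 315 + 126·3.0000 = 693.0000 ms.
RT(10) = 315 + 126·log₂(11) = 315 + 126·3.4594 = 750.8844 ms.
Difference = 693.0000 − 750.8844 = -57.8844 ≈ -57.9 ms.

-57.9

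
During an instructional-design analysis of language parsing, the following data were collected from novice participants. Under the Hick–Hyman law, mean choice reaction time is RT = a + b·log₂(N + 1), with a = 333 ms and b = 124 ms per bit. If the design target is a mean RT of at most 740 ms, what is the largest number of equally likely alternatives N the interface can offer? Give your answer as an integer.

Set 333 + 124·log₂(N + 1) ≤ 740.
log₂(N + 1) ≤ (740 − 333) / 124 = 3.2823.
N + 1 ≤ 2^3.2823 = 9.7291.
N ≤ 8.7291, so the largest integer N is 8.

8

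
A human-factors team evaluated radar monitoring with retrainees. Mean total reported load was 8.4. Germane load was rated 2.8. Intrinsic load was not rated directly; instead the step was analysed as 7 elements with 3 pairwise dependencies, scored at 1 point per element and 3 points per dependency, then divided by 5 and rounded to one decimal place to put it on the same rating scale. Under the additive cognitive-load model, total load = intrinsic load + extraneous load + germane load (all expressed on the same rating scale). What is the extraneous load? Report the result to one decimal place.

2.4

Intrinsic (element-interactivity): (7 × 1 + 3 × 3) / 5 = 16 / 5 = 3.2000 → 3.2.
extraneous load = total − intrinsic − germane
             = 8.4 − 3.2 − 2.8 = 2.4.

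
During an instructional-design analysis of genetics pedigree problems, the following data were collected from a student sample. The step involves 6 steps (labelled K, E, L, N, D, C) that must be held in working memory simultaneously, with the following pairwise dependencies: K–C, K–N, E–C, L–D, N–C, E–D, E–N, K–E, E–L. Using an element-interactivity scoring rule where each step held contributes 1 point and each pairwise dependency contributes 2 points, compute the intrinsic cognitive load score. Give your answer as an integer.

24

Count of steps held simultaneously: 6.
Count of pairwise dependencies listed: 9.
Element contribution: 6 × 1 = 6.
Interaction contribution: 9 × 2 = 18.
Intrinsic load = 6 + 18 = 24.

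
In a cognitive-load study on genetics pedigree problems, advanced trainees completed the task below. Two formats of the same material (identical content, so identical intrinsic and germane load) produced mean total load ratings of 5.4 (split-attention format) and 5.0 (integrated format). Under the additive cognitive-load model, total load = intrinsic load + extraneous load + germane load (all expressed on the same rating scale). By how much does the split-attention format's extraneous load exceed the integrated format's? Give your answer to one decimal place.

Intrinsic and germane load are equal across formats, so the difference in total load equals the difference in extraneous load.
Extraneous-load difference = 5.4 − 5.0 = 0.4.

0.4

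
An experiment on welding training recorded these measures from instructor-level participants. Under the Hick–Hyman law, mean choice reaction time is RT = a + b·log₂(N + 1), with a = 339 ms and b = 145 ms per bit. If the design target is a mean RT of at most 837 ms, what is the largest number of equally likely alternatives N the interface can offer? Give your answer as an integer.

Set 339 + 145·log₂(N + 1) ≤ 837.
log₂(N + 1) ≤ (837 − 339) / 145 = 3.4345.
N + 1 ≤ 2^3.4345 = 10.8115.
N ≤ 9.8115, so the largest integer N is 9.

9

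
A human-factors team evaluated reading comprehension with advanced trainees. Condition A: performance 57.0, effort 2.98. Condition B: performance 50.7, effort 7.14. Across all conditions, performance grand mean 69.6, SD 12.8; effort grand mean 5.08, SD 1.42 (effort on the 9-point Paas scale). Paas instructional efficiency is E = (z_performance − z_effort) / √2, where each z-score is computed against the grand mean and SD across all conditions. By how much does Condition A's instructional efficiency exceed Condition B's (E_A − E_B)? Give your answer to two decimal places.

Condition A: z_P = (57.0 − 69.6)/12.8 = -0.9844; z_E = (2.98 − 5.08)/1.42 = -1.4789; E_A = (-0.9844 − (-1.4789))/√2 = 0.3497.
Condition B: z_P = (50.7 − 69.6)/12.8 = -1.4766; z_E = (7.14 − 5.08)/1.42 = 1.4507; E_B = (-1.4766 − 1.4507)/√2 = -2.0699.
E_A − E_B = 0.3497 − (-2.0699) = 2.4196 ≈ 2.42.

2.42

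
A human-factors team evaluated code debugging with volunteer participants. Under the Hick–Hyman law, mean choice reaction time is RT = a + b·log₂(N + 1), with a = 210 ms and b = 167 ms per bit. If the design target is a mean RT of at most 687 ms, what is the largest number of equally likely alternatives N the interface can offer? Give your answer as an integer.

Set 210 + 167·log₂(N + 1) ≤ 687.
log₂(N + 1) ≤ (687 − 210) / 167 = 2.8563.
N + 1 ≤ 2^2.8563 = 7.2416.
N ≤ 6.2416, so the largest integer N is 6.

6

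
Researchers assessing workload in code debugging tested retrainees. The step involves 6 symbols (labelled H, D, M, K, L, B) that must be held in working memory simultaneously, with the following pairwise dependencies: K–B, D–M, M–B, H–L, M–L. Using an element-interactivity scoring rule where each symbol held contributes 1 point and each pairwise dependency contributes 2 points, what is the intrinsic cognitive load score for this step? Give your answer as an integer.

16

Count of symbols held simultaneously: 6.
Count of pairwise dependencies listed: 5.
Element contribution: 6 × 1 = 6.
Interaction contribution: 5 × 2 = 10.
Intrinsic load = 6 + 10 = 16.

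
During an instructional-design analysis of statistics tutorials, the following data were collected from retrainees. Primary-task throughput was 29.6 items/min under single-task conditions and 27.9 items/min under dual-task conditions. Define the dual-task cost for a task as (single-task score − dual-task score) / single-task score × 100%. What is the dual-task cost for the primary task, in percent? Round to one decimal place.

5.7

Cost = (29.6 − 27.9) / 29.6 × 100%
     = 1.7000 / 29.6 × 100% = 5.7432%.
≈ 5.7%.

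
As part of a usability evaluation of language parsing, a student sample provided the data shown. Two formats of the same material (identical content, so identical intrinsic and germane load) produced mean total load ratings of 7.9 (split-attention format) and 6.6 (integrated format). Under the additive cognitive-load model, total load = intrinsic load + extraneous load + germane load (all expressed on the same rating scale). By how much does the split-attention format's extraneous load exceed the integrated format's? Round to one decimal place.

Intrinsic and germane load are equal across formats, so the difference in total load equals the difference in extraneous load.
Extraneous-load difference = 7.9 − 6.6 = 1.3.

1.3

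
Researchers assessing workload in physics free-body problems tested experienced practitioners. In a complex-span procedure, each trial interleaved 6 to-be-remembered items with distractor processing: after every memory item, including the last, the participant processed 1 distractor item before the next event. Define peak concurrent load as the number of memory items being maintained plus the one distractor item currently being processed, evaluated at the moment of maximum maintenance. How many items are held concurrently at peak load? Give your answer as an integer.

Maintenance is greatest during the distractor(s) after memory item 6: all 6 memory items are being held.
One distractor item is concurrently being processed.
Peak concurrent load = 6 + 1 = 7 items.

7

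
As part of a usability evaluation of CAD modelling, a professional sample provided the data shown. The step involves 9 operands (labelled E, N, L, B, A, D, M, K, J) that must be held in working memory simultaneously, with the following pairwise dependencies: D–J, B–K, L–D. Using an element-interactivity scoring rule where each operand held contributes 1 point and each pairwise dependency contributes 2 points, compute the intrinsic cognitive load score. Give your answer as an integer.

15

Count of operands held simultaneously: 9.
Count of pairwise dependencies listed: 3.
Element contribution: 9 × 1 = 9.
Interaction contribution: 3 × 2 = 6.
Intrinsic load = 9 + 6 = 15.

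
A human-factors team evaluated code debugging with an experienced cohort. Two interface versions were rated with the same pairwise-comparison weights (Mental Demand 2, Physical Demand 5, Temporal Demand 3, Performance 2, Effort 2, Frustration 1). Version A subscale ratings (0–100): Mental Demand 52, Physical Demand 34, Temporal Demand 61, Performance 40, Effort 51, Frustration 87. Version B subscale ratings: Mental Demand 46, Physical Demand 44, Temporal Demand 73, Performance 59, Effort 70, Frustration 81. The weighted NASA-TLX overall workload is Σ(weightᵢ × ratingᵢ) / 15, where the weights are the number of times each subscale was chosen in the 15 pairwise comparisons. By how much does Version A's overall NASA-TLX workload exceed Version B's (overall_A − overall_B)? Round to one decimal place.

Version A weighted sum = 2·52 + 5·34 + 3·61 + 2·40 + 2·51 + 1·87 = 104 + 170 + 183 + 80 + 102 + 87 = 726; overall_A = 726/15 = 48.4000.
Version B weighted sum = 2·46 + 5·44 + 3·73 + 2·59 + 2·70 + 1·81 = 92 + 220 + 219 + 118 + 140 + 81 = 870; overall_B = 870/15 = 58.0000.
Difference = 48.4000 − 58.0000 = -9.6000 ≈ -9.6.

-9.6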